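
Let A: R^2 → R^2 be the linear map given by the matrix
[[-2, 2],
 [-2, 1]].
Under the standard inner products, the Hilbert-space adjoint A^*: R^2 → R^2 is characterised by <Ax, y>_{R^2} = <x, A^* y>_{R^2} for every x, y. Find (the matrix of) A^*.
A^* = A^T =
[[-2, -2],
 [2, 1]]

For real matrices with standard dot products, the defining identity <Ax, y> = <x, A^* y> gives (Ax)^T y = x^T (A^*) y, i.e. x^T A^T y = x^T (A^*) y. Since this holds for all x, y, we must have A^* = A^T. Therefore
A^* =
[[-2, -2],
 [2, 1]].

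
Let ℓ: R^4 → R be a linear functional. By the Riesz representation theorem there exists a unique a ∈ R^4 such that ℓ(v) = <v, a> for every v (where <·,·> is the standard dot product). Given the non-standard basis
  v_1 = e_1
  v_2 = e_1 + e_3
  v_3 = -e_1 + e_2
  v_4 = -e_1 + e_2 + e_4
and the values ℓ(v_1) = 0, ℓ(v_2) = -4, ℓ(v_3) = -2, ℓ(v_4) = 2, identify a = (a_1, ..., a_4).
a = (0, -2, -4, 4)

Write a = (a_1, ..., a_4) in the standard basis. For each basis vector v_i, ℓ(v_i) = <v_i, a> is a linear equation in the a_j's. Collect the n equations into a matrix system V a = ℓ, where row i of V is v_i (expressed in the standard basis). Since V is invertible (lower-triangular with 1s on the diagonal, up to permutation), solve by back-substitution:
  V =
[[1, 0, 0, 0],
 [1, 0, 1, 0],
 [-1, 1, 0, 0],
 [-1, 1, 0, 1]]
  V a = (0, -4, -2, 2)
Solving gives a = (0, -2, -4, 4).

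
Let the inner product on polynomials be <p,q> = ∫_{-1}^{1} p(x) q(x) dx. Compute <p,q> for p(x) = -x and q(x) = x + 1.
<p,q> = -2/3

Expand the product: p(x)·q(x) = -x^2 - x.
∫_{-1}^{1} of each monomial x^k gives [2/(k+1) if k even, 0 if k odd]. Integrating term-by-term (or equivalently evaluating the antiderivative F(x) = -x^3/3 - x^2/2 at the endpoints):
  F(1) − F(−1) = -5/6 − (-1/6) = -2/3.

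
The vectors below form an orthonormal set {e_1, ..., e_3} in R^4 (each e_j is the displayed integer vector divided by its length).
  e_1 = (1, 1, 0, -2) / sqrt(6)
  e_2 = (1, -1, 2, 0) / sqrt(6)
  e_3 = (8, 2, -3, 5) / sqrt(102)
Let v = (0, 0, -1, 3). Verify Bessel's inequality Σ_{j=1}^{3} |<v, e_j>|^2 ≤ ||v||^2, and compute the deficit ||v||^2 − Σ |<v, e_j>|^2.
Σ |<v, e_j>|^2 = 502/51; ||v||^2 = 10; deficit = 8/51

Write each e_j = u_j / sqrt(<u_j, u_j>) where u_j is the displayed integer vector. Then <v, e_j> = <v, u_j> / sqrt(<u_j, u_j>), so |<v, e_j>|^2 = <v, u_j>^2 / <u_j, u_j>.
Coefficients: <v, e_1> = -6/sqrt(6), <v, e_2> = -2/sqrt(6), <v, e_3> = 18/sqrt(102).
Square and sum: Σ |<v, e_j>|^2 = 502/51.
Compute ||v||^2 = v·v = 10.
Deficit = 10 − 502/51 = 8/51 ≥ 0, confirming Bessel's inequality. (The deficit equals ||v − Σ <v,e_j> e_j||^2, the squared distance from v to span{e_j}.)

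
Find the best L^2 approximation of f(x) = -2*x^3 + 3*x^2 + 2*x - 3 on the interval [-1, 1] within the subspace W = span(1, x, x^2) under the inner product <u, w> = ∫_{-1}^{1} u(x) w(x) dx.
g(x) = 3*x^2 + 4*x/5 - 3

The best approximation g ∈ W is the orthogonal projection of f onto W. Writing g = a_0 + a_1 x + a_2 x^2, the coefficients solve the normal equations G · a = b where
  G_{ij} = <φ_i, φ_j> and b_i = <f, φ_i>, with φ_0 = 1, φ_1 = x, φ_2 = x^2.
G =
  [2, 0, 2/3]
  [0, 2/3, 0]
  [2/3, 0, 2/5],
b = (-4, 8/15, -4/5).
Solving gives a_0 = -3, a_1 = 4/5, a_2 = 3, so
  g(x) = 3*x^2 + 4*x/5 - 3.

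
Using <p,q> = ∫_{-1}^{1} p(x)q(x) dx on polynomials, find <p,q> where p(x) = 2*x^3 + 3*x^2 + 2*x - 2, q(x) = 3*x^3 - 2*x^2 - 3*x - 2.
<p,q> = 208/105

Expand the product: p(x)·q(x) = 6*x^6 + 5*x^5 - 6*x^4 - 23*x^3 - 8*x^2 + 2*x + 4.
∫_{-1}^{1} of each monomial x^k gives [2/(k+1) if k even, 0 if k odd]. Integrating term-by-term (or equivalently evaluating the antiderivative F(x) = 6*x^7/7 + 5*x^6/6 - 6*x^5/5 - 23*x^4/4 - 8*x^3/3 + x^2 + 4*x at the endpoints):
  F(1) − F(−1) = -1229/420 − (-687/140) = 208/105.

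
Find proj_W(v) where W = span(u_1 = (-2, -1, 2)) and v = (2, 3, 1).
proj_W(v) = (10/9, 5/9, -10/9)

Set up U = [u_1 | ... | u_1] ∈ R^(3×1). The projector onto W = col(U) is P = U (U^T U)^(-1) U^T.
Compute U^T U =
  [9],
and U^T v = (-5).
Solve U^T U · c = U^T v for the coefficients: c = (-5/9). The projection is proj_W(v) = U c.
Check: (v - proj_W(v)) · u_1 = 0  (should be 0).
Result: proj_W(v) = (10/9, 5/9, -10/9).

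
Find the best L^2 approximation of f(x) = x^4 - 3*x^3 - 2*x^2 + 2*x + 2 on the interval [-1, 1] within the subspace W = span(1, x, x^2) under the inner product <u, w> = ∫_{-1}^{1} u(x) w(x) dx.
g(x) = -8*x^2/7 + x/5 + 67/35

The best approximation g ∈ W is the orthogonal projection of f onto W. Writing g = a_0 + a_1 x + a_2 x^2, the coefficients solve the normal equations G · a = b where
  G_{ij} = <φ_i, φ_j> and b_i = <f, φ_i>, with φ_0 = 1, φ_1 = x, φ_2 = x^2.
G =
  [2, 0, 2/3]
  [0, 2/3, 0]
  [2/3, 0, 2/5],
b = (46/15, 2/15, 86/105).
Solving gives a_0 = 67/35, a_1 = 1/5, a_2 = -8/7, so
  g(x) = -8*x^2/7 + x/5 + 67/35.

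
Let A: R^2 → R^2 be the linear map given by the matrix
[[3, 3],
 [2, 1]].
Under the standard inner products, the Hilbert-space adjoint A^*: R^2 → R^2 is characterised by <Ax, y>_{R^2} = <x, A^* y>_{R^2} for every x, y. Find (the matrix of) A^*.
A^* = A^T =
[[3, 2],
 [3, 1]]

For real matrices with standard dot products, the defining identity <Ax, y> = <x, A^* y> gives (Ax)^T y = x^T (A^*) y, i.e. x^T A^T y = x^T (A^*) y. Since this holds for all x, y, we must have A^* = A^T. Therefore
A^* =
[[3, 2],
 [3, 1]].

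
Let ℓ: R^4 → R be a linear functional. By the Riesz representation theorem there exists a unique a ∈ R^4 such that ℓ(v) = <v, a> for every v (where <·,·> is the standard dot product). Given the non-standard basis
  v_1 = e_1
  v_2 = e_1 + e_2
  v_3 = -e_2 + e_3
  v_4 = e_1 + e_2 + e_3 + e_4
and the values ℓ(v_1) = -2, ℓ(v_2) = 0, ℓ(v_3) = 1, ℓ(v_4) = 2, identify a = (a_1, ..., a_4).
a = (-2, 2, 3, -1)

Write a = (a_1, ..., a_4) in the standard basis. For each basis vector v_i, ℓ(v_i) = <v_i, a> is a linear equation in the a_j's. Collect the n equations into a matrix system V a = ℓ, where row i of V is v_i (expressed in the standard basis). Since V is invertible (lower-triangular with 1s on the diagonal, up to permutation), solve by back-substitution:
  V =
[[1, 0, 0, 0],
 [1, 1, 0, 0],
 [0, -1, 1, 0],
 [1, 1, 1, 1]]
  V a = (-2, 0, 1, 2)
Solving gives a = (-2, 2, 3, -1).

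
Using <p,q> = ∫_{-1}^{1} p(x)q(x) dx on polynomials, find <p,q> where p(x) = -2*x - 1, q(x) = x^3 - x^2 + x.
<p,q> = -22/15

Expand the product: p(x)·q(x) = -2*x^4 + x^3 - x^2 - x.
∫_{-1}^{1} of each monomial x^k gives [2/(k+1) if k even, 0 if k odd]. Integrating term-by-term (or equivalently evaluating the antiderivative F(x) = -2*x^5/5 + x^4/4 - x^3/3 - x^2/2 at the endpoints):
  F(1) − F(−1) = -59/60 − (29/60) = -22/15.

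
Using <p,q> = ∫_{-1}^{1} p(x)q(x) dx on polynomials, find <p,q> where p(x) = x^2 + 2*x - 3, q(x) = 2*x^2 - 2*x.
<p,q> = -88/15

Expand the product: p(x)·q(x) = 2*x^4 + 2*x^3 - 10*x^2 + 6*x.
∫_{-1}^{1} of each monomial x^k gives [2/(k+1) if k even, 0 if k odd]. Integrating term-by-term (or equivalently evaluating the antiderivative F(x) = 2*x^5/5 + x^4/2 - 10*x^3/3 + 3*x^2 at the endpoints):
  F(1) − F(−1) = 17/30 − (193/30) = -88/15.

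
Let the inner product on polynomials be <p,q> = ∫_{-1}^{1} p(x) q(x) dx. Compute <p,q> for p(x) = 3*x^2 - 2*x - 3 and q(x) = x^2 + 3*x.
<p,q> = -24/5

Expand the product: p(x)·q(x) = 3*x^4 + 7*x^3 - 9*x^2 - 9*x.
∫_{-1}^{1} of each monomial x^k gives [2/(k+1) if k even, 0 if k odd]. Integrating term-by-term (or equivalently evaluating the antiderivative F(x) = 3*x^5/5 + 7*x^4/4 - 3*x^3 - 9*x^2/2 at the endpoints):
  F(1) − F(−1) = -103/20 − (-7/20) = -24/5.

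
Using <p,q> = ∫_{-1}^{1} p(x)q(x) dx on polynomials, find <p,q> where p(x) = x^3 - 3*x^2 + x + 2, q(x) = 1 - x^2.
<p,q> = 28/15

Expand the product: p(x)·q(x) = -x^5 + 3*x^4 - 5*x^2 + x + 2.
∫_{-1}^{1} of each monomial x^k gives [2/(k+1) if k even, 0 if k odd]. Integrating term-by-term (or equivalently evaluating the antiderivative F(x) = -x^6/6 + 3*x^5/5 - 5*x^3/3 + x^2/2 + 2*x at the endpoints):
  F(1) − F(−1) = 19/15 − (-3/5) = 28/15.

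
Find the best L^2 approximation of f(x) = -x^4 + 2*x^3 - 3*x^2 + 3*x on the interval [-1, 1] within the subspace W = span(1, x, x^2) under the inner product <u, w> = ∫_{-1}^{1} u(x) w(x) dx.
g(x) = -27*x^2/7 + 21*x/5 + 3/35

The best approximation g ∈ W is the orthogonal projection of f onto W. Writing g = a_0 + a_1 x + a_2 x^2, the coefficients solve the normal equations G · a = b where
  G_{ij} = <φ_i, φ_j> and b_i = <f, φ_i>, with φ_0 = 1, φ_1 = x, φ_2 = x^2.
G =
  [2, 0, 2/3]
  [0, 2/3, 0]
  [2/3, 0, 2/5],
b = (-12/5, 14/5, -52/35).
Solving gives a_0 = 3/35, a_1 = 21/5, a_2 = -27/7, so
  g(x) = -27*x^2/7 + 21*x/5 + 3/35.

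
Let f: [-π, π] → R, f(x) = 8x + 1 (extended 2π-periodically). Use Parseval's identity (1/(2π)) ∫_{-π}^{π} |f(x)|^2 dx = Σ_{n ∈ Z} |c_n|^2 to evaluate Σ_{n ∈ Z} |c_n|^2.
Σ |c_n|^2 = 64π^2/3 + 1

Expand and integrate term by term over [-π, π]:
  ∫ (8x)^2 dx = 64·(2π^3/3); ∫ 2·8·(1)·x dx = 0 (odd integrand); ∫ 1^2 dx = 1·2π.
So (1/(2π)) ∫_{-π}^{π} (8x + 1)^2 dx = 64π^2/3 + 1 = 64π^2/3 + 1.
Parseval ⇒ Σ |c_n|^2 = 64π^2/3 + 1.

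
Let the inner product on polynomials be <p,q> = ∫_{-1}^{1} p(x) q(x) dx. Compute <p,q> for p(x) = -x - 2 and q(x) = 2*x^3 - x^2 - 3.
<p,q> = 188/15

Expand the product: p(x)·q(x) = -2*x^4 - 3*x^3 + 2*x^2 + 3*x + 6.
∫_{-1}^{1} of each monomial x^k gives [2/(k+1) if k even, 0 if k odd]. Integrating term-by-term (or equivalently evaluating the antiderivative F(x) = -2*x^5/5 - 3*x^4/4 + 2*x^3/3 + 3*x^2/2 + 6*x at the endpoints):
  F(1) − F(−1) = 421/60 − (-331/60) = 188/15.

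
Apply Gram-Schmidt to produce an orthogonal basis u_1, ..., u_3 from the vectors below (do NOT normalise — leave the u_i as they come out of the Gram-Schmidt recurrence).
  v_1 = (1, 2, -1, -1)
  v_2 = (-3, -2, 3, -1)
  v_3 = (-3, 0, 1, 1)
Orthogonal basis:
  u_1 = (1, 2, -1, -1)
  u_2 = (-12/7, 4/7, 12/7, -16/7)
  u_3 = (-8/5, 6/5, -2/5, 6/5)

Apply the Gram-Schmidt recurrence
  u_1 = v_1
  u_i = v_i − Σ_{j<i} ((v_i · u_j) / (u_j · u_j)) · u_j.

Step by step this gives:
  u_1 = (1, 2, -1, -1)
  u_2 = (-12/7, 4/7, 12/7, -16/7)
  u_3 = (-8/5, 6/5, -2/5, 6/5)

Orthogonality check:
  u_2 · u_1 = 0 (should be 0)
  u_3 · u_1 = 0 (should be 0)
  u_3 · u_2 = 0 (should be 0)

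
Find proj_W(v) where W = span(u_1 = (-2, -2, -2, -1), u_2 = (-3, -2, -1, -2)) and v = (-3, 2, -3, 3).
proj_W(v) = (4/19, -18/19, -40/19, 13/19)

Set up U = [u_1 | ... | u_2] ∈ R^(4×2). The projector onto W = col(U) is P = U (U^T U)^(-1) U^T.
Compute U^T U =
  [13, 14]
  [14, 18],
and U^T v = (5, 2).
Solve U^T U · c = U^T v for the coefficients: c = (31/19, -22/19). The projection is proj_W(v) = U c.
Check: (v - proj_W(v)) · u_1 = 0  (should be 0).
Check: (v - proj_W(v)) · u_2 = 0  (should be 0).
Result: proj_W(v) = (4/19, -18/19, -40/19, 13/19).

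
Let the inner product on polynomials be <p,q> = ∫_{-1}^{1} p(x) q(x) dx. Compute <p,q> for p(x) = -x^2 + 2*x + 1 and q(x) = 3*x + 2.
<p,q> = 20/3

Expand the product: p(x)·q(x) = -3*x^3 + 4*x^2 + 7*x + 2.
∫_{-1}^{1} of each monomial x^k gives [2/(k+1) if k even, 0 if k odd]. Integrating term-by-term (or equivalently evaluating the antiderivative F(x) = -3*x^4/4 + 4*x^3/3 + 7*x^2/2 + 2*x at the endpoints):
  F(1) − F(−1) = 73/12 − (-7/12) = 20/3.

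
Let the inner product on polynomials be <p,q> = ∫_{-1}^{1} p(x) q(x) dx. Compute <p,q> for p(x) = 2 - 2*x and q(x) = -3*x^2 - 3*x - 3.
<p,q> = -12

Expand the product: p(x)·q(x) = 6*x^3 - 6.
∫_{-1}^{1} of each monomial x^k gives [2/(k+1) if k even, 0 if k odd]. Integrating term-by-term (or equivalently evaluating the antiderivative F(x) = 3*x^4/2 - 6*x at the endpoints):
  F(1) − F(−1) = -9/2 − (15/2) = -12.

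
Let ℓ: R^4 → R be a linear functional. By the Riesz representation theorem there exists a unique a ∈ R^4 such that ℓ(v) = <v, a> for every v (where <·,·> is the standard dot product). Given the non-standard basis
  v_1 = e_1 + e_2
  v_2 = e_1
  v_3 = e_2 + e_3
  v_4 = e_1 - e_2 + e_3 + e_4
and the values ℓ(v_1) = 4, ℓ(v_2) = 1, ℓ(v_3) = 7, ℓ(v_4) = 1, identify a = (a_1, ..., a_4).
a = (1, 3, 4, -1)

Write a = (a_1, ..., a_4) in the standard basis. For each basis vector v_i, ℓ(v_i) = <v_i, a> is a linear equation in the a_j's. Collect the n equations into a matrix system V a = ℓ, where row i of V is v_i (expressed in the standard basis). Since V is invertible (lower-triangular with 1s on the diagonal, up to permutation), solve by back-substitution:
  V =
[[1, 1, 0, 0],
 [1, 0, 0, 0],
 [0, 1, 1, 0],
 [1, -1, 1, 1]]
  V a = (4, 1, 7, 1)
Solving gives a = (1, 3, 4, -1).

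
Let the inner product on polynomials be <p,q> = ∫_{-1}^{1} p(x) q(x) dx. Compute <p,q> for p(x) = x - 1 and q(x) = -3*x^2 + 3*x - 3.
<p,q> = 10

Expand the product: p(x)·q(x) = -3*x^3 + 6*x^2 - 6*x + 3.
∫_{-1}^{1} of each monomial x^k gives [2/(k+1) if k even, 0 if k odd]. Integrating term-by-term (or equivalently evaluating the antiderivative F(x) = -3*x^4/4 + 2*x^3 - 3*x^2 + 3*x at the endpoints):
  F(1) − F(−1) = 5/4 − (-35/4) = 10.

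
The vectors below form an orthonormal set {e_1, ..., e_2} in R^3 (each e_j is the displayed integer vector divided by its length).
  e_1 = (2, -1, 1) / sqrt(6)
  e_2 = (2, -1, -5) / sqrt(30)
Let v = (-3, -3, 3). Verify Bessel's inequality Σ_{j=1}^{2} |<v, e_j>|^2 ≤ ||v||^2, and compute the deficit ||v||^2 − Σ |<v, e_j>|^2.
Σ |<v, e_j>|^2 = 54/5; ||v||^2 = 27; deficit = 81/5

Write each e_j = u_j / sqrt(<u_j, u_j>) where u_j is the displayed integer vector. Then <v, e_j> = <v, u_j> / sqrt(<u_j, u_j>), so |<v, e_j>|^2 = <v, u_j>^2 / <u_j, u_j>.
Coefficients: <v, e_1> = 0/sqrt(6), <v, e_2> = -18/sqrt(30).
Square and sum: Σ |<v, e_j>|^2 = 54/5.
Compute ||v||^2 = v·v = 27.
Deficit = 27 − 54/5 = 81/5 ≥ 0, confirming Bessel's inequality. (The deficit equals ||v − Σ <v,e_j> e_j||^2, the squared distance from v to span{e_j}.)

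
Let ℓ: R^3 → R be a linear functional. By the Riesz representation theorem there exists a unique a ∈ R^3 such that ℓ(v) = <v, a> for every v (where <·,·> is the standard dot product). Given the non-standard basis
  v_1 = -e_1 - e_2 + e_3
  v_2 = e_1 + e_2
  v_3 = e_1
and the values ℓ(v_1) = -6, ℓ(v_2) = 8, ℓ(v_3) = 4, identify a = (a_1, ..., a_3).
a = (4, 4, 2)

Write a = (a_1, ..., a_3) in the standard basis. For each basis vector v_i, ℓ(v_i) = <v_i, a> is a linear equation in the a_j's. Collect the n equations into a matrix system V a = ℓ, where row i of V is v_i (expressed in the standard basis). Since V is invertible (lower-triangular with 1s on the diagonal, up to permutation), solve by back-substitution:
  V =
[[-1, -1, 1],
 [1, 1, 0],
 [1, 0, 0]]
  V a = (-6, 8, 4)
Solving gives a = (4, 4, 2).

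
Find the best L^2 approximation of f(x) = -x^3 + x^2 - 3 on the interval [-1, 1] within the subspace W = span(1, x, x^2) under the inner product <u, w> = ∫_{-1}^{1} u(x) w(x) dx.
g(x) = x^2 - 3*x/5 - 3

The best approximation g ∈ W is the orthogonal projection of f onto W. Writing g = a_0 + a_1 x + a_2 x^2, the coefficients solve the normal equations G · a = b where
  G_{ij} = <φ_i, φ_j> and b_i = <f, φ_i>, with φ_0 = 1, φ_1 = x, φ_2 = x^2.
G =
  [2, 0, 2/3]
  [0, 2/3, 0]
  [2/3, 0, 2/5],
b = (-16/3, -2/5, -8/5).
Solving gives a_0 = -3, a_1 = -3/5, a_2 = 1, so
  g(x) = x^2 - 3*x/5 - 3.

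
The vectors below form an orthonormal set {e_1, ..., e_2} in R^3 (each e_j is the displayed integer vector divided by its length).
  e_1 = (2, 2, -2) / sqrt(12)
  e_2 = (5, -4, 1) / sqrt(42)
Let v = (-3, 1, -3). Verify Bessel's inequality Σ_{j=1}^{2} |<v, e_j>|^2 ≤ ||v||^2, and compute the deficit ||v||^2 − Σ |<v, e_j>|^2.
Σ |<v, e_j>|^2 = 83/7; ||v||^2 = 19; deficit = 50/7

Write each e_j = u_j / sqrt(<u_j, u_j>) where u_j is the displayed integer vector. Then <v, e_j> = <v, u_j> / sqrt(<u_j, u_j>), so |<v, e_j>|^2 = <v, u_j>^2 / <u_j, u_j>.
Coefficients: <v, e_1> = 2/sqrt(12), <v, e_2> = -22/sqrt(42).
Square and sum: Σ |<v, e_j>|^2 = 83/7.
Compute ||v||^2 = v·v = 19.
Deficit = 19 − 83/7 = 50/7 ≥ 0, confirming Bessel's inequality. (The deficit equals ||v − Σ <v,e_j> e_j||^2, the squared distance from v to span{e_j}.)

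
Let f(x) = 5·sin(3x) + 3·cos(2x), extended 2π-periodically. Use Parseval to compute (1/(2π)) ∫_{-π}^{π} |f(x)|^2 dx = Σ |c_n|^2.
Σ |c_n|^2 = 17

Expand |f|^2 and use orthogonality of {sin(nx), cos(mx)} on [-π, π]:
  ∫_{-π}^{π} sin(nx)^2 dx = π, ∫ cos(mx)^2 dx = π, and cross terms integrate to 0.
So ∫_{-π}^{π} f(x)^2 dx = 5^2 · π + 3^2 · π = (25 + 9)π.
Divide by 2π: (25 + 9)/2 = 17.
By Parseval, this equals Σ |c_n|^2.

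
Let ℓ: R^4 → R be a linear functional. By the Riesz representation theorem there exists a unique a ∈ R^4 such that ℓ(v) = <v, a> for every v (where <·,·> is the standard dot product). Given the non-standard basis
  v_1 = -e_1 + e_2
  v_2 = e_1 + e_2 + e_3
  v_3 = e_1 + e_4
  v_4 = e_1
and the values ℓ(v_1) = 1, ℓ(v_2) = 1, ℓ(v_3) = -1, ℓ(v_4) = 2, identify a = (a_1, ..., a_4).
a = (2, 3, -4, -3)

Write a = (a_1, ..., a_4) in the standard basis. For each basis vector v_i, ℓ(v_i) = <v_i, a> is a linear equation in the a_j's. Collect the n equations into a matrix system V a = ℓ, where row i of V is v_i (expressed in the standard basis). Since V is invertible (lower-triangular with 1s on the diagonal, up to permutation), solve by back-substitution:
  V =
[[-1, 1, 0, 0],
 [1, 1, 1, 0],
 [1, 0, 0, 1],
 [1, 0, 0, 0]]
  V a = (1, 1, -1, 2)
Solving gives a = (2, 3, -4, -3).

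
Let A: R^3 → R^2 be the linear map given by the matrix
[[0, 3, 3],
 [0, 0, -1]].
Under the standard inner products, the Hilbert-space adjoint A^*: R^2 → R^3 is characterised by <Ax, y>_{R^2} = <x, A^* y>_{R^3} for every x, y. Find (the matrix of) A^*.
A^* = A^T =
[[0, 0],
 [3, 0],
 [3, -1]]

For real matrices with standard dot products, the defining identity <Ax, y> = <x, A^* y> gives (Ax)^T y = x^T (A^*) y, i.e. x^T A^T y = x^T (A^*) y. Since this holds for all x, y, we must have A^* = A^T. Therefore
A^* =
[[0, 0],
 [3, 0],
 [3, -1]].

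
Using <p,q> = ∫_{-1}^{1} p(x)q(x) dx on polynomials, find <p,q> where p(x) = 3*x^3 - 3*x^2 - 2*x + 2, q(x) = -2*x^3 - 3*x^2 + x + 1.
<p,q> = 142/105

Expand the product: p(x)·q(x) = -6*x^6 - 3*x^5 + 16*x^4 + 2*x^3 - 11*x^2 + 2.
∫_{-1}^{1} of each monomial x^k gives [2/(k+1) if k even, 0 if k odd]. Integrating term-by-term (or equivalently evaluating the antiderivative F(x) = -6*x^7/7 - x^6/2 + 16*x^5/5 + x^4/2 - 11*x^3/3 + 2*x at the endpoints):
  F(1) − F(−1) = 71/105 − (-71/105) = 142/105.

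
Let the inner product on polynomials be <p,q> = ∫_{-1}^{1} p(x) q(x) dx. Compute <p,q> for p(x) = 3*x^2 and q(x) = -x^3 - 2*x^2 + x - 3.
<p,q> = -42/5

Expand the product: p(x)·q(x) = -3*x^5 - 6*x^4 + 3*x^3 - 9*x^2.
∫_{-1}^{1} of each monomial x^k gives [2/(k+1) if k even, 0 if k odd]. Integrating term-by-term (or equivalently evaluating the antiderivative F(x) = -x^6/2 - 6*x^5/5 + 3*x^4/4 - 3*x^3 at the endpoints):
  F(1) − F(−1) = -79/20 − (89/20) = -42/5.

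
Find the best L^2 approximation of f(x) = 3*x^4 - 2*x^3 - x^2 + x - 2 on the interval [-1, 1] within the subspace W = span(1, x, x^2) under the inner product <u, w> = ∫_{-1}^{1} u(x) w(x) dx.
g(x) = 11*x^2/7 - x/5 - 79/35

The best approximation g ∈ W is the orthogonal projection of f onto W. Writing g = a_0 + a_1 x + a_2 x^2, the coefficients solve the normal equations G · a = b where
  G_{ij} = <φ_i, φ_j> and b_i = <f, φ_i>, with φ_0 = 1, φ_1 = x, φ_2 = x^2.
G =
  [2, 0, 2/3]
  [0, 2/3, 0]
  [2/3, 0, 2/5],
b = (-52/15, -2/15, -92/105).
Solving gives a_0 = -79/35, a_1 = -1/5, a_2 = 11/7, so
  g(x) = 11*x^2/7 - x/5 - 79/35.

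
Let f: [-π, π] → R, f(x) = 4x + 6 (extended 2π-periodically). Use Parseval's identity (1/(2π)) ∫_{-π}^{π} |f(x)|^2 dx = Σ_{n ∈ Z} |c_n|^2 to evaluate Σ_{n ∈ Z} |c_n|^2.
Σ |c_n|^2 = 16π^2/3 + 36

Expand and integrate term by term over [-π, π]:
  ∫ (4x)^2 dx = 16·(2π^3/3); ∫ 2·4·(6)·x dx = 0 (odd integrand); ∫ 6^2 dx = 36·2π.
So (1/(2π)) ∫_{-π}^{π} (4x + 6)^2 dx = 16π^2/3 + 36 = 16π^2/3 + 36.
Parseval ⇒ Σ |c_n|^2 = 16π^2/3 + 36.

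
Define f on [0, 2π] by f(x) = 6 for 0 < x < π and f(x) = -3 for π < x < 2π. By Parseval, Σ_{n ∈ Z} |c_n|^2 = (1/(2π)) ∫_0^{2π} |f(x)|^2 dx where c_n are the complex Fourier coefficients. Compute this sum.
Σ |c_n|^2 = 45/2

Parseval equates the L^2 energy of f (normalised by 1/(2π)) with the ℓ^2 sum of its Fourier coefficients: (1/(2π)) ∫_0^{2π} |f|^2 = Σ |c_n|^2.
Compute the left side: (1/(2π)) [∫_0^π 6^2 dx + ∫_π^{2π} (-3)^2 dx] = (1/(2π)) · (36π + 9π) = (36 + 9)/2 = 45/2.
So Σ_{n ∈ Z} |c_n|^2 = 45/2.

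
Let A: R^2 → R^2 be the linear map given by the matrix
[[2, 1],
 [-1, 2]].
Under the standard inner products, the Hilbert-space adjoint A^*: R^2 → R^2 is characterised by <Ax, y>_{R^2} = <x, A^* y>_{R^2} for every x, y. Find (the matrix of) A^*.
A^* = A^T =
[[2, -1],
 [1, 2]]

For real matrices with standard dot products, the defining identity <Ax, y> = <x, A^* y> gives (Ax)^T y = x^T (A^*) y, i.e. x^T A^T y = x^T (A^*) y. Since this holds for all x, y, we must have A^* = A^T. Therefore
A^* =
[[2, -1],
 [1, 2]].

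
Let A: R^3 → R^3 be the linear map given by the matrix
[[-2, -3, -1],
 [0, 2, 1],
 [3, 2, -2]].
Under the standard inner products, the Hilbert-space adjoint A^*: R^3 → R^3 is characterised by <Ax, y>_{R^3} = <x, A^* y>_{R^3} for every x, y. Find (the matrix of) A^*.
A^* = A^T =
[[-2, 0, 3],
 [-3, 2, 2],
 [-1, 1, -2]]

For real matrices with standard dot products, the defining identity <Ax, y> = <x, A^* y> gives (Ax)^T y = x^T (A^*) y, i.e. x^T A^T y = x^T (A^*) y. Since this holds for all x, y, we must have A^* = A^T. Therefore
A^* =
[[-2, 0, 3],
 [-3, 2, 2],
 [-1, 1, -2]].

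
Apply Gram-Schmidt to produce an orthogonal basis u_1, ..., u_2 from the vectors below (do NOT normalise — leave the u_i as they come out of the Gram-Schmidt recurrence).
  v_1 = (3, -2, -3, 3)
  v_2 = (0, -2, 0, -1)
Orthogonal basis:
  u_1 = (3, -2, -3, 3)
  u_2 = (-3/31, -60/31, 3/31, -34/31)

Apply the Gram-Schmidt recurrence
  u_1 = v_1
  u_i = v_i − Σ_{j<i} ((v_i · u_j) / (u_j · u_j)) · u_j.

Step by step this gives:
  u_1 = (3, -2, -3, 3)
  u_2 = (-3/31, -60/31, 3/31, -34/31)

Orthogonality check:
  u_2 · u_1 = 0 (should be 0)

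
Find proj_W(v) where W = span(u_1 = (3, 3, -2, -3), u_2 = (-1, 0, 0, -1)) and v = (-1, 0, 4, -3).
proj_W(v) = (-68/31, -6/31, 4/31, -56/31)

Set up U = [u_1 | ... | u_2] ∈ R^(4×2). The projector onto W = col(U) is P = U (U^T U)^(-1) U^T.
Compute U^T U =
  [31, 0]
  [0, 2],
and U^T v = (-2, 4).
Solve U^T U · c = U^T v for the coefficients: c = (-2/31, 2). The projection is proj_W(v) = U c.
Check: (v - proj_W(v)) · u_1 = 0  (should be 0).
Check: (v - proj_W(v)) · u_2 = 0  (should be 0).
Result: proj_W(v) = (-68/31, -6/31, 4/31, -56/31).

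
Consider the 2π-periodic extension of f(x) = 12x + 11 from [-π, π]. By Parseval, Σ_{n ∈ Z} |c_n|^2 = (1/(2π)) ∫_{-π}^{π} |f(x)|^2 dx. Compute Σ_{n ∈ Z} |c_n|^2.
Σ |c_n|^2 = 48π^2 + 121

Expand and integrate term by term over [-π, π]:
  ∫ (12x)^2 dx = 144·(2π^3/3); ∫ 2·12·(11)·x dx = 0 (odd integrand); ∫ 11^2 dx = 121·2π.
So (1/(2π)) ∫_{-π}^{π} (12x + 11)^2 dx = 144π^2/3 + 121 = 48π^2 + 121.
Parseval ⇒ Σ |c_n|^2 = 48π^2 + 121.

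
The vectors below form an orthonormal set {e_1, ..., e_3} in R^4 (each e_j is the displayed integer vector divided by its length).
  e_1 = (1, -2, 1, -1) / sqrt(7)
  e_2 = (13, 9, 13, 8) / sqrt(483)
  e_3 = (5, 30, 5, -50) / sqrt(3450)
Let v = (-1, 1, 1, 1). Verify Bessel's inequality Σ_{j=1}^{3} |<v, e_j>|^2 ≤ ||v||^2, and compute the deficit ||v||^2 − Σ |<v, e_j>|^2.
Σ |<v, e_j>|^2 = 2; ||v||^2 = 4; deficit = 2

Write each e_j = u_j / sqrt(<u_j, u_j>) where u_j is the displayed integer vector. Then <v, e_j> = <v, u_j> / sqrt(<u_j, u_j>), so |<v, e_j>|^2 = <v, u_j>^2 / <u_j, u_j>.
Coefficients: <v, e_1> = -3/sqrt(7), <v, e_2> = 17/sqrt(483), <v, e_3> = -20/sqrt(3450).
Square and sum: Σ |<v, e_j>|^2 = 2.
Compute ||v||^2 = v·v = 4.
Deficit = 4 − 2 = 2 ≥ 0, confirming Bessel's inequality. (The deficit equals ||v − Σ <v,e_j> e_j||^2, the squared distance from v to span{e_j}.)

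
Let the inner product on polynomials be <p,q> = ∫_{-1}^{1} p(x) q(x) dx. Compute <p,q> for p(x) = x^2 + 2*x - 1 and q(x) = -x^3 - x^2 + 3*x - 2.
<p,q> = 92/15

Expand the product: p(x)·q(x) = -x^5 - 3*x^4 + 2*x^3 + 5*x^2 - 7*x + 2.
∫_{-1}^{1} of each monomial x^k gives [2/(k+1) if k even, 0 if k odd]. Integrating term-by-term (or equivalently evaluating the antiderivative F(x) = -x^6/6 - 3*x^5/5 + x^4/2 + 5*x^3/3 - 7*x^2/2 + 2*x at the endpoints):
  F(1) − F(−1) = -1/10 − (-187/30) = 92/15.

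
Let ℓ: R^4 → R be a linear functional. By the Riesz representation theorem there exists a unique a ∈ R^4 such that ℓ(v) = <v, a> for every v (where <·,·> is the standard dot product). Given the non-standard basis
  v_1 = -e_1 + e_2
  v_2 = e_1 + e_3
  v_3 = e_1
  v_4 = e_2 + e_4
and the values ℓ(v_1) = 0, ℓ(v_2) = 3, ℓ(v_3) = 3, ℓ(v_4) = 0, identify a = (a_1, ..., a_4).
a = (3, 3, 0, -3)

Write a = (a_1, ..., a_4) in the standard basis. For each basis vector v_i, ℓ(v_i) = <v_i, a> is a linear equation in the a_j's. Collect the n equations into a matrix system V a = ℓ, where row i of V is v_i (expressed in the standard basis). Since V is invertible (lower-triangular with 1s on the diagonal, up to permutation), solve by back-substitution:
  V =
[[-1, 1, 0, 0],
 [1, 0, 1, 0],
 [1, 0, 0, 0],
 [0, 1, 0, 1]]
  V a = (0, 3, 3, 0)
Solving gives a = (3, 3, 0, -3).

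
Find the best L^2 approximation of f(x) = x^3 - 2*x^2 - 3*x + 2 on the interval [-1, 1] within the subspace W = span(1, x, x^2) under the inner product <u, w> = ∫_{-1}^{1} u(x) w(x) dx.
g(x) = -2*x^2 - 12*x/5 + 2

The best approximation g ∈ W is the orthogonal projection of f onto W. Writing g = a_0 + a_1 x + a_2 x^2, the coefficients solve the normal equations G · a = b where
  G_{ij} = <φ_i, φ_j> and b_i = <f, φ_i>, with φ_0 = 1, φ_1 = x, φ_2 = x^2.
G =
  [2, 0, 2/3]
  [0, 2/3, 0]
  [2/3, 0, 2/5],
b = (8/3, -8/5, 8/15).
Solving gives a_0 = 2, a_1 = -12/5, a_2 = -2, so
  g(x) = -2*x^2 - 12*x/5 + 2.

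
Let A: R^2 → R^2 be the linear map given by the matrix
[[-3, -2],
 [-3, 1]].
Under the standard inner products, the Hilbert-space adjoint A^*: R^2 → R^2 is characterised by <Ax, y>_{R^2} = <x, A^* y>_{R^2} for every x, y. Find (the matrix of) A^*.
A^* = A^T =
[[-3, -3],
 [-2, 1]]

For real matrices with standard dot products, the defining identity <Ax, y> = <x, A^* y> gives (Ax)^T y = x^T (A^*) y, i.e. x^T A^T y = x^T (A^*) y. Since this holds for all x, y, we must have A^* = A^T. Therefore
A^* =
[[-3, -3],
 [-2, 1]].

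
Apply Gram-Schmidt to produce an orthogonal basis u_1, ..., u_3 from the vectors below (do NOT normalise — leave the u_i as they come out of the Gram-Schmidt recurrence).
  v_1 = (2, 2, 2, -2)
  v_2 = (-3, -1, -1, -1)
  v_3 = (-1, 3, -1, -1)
Orthogonal basis:
  u_1 = (2, 2, 2, -2)
  u_2 = (-2, 0, 0, -2)
  u_3 = (-1/2, 5/2, -3/2, 1/2)

Apply the Gram-Schmidt recurrence
  u_1 = v_1
  u_i = v_i − Σ_{j<i} ((v_i · u_j) / (u_j · u_j)) · u_j.

Step by step this gives:
  u_1 = (2, 2, 2, -2)
  u_2 = (-2, 0, 0, -2)
  u_3 = (-1/2, 5/2, -3/2, 1/2)

Orthogonality check:
  u_2 · u_1 = 0 (should be 0)
  u_3 · u_1 = 0 (should be 0)
  u_3 · u_2 = 0 (should be 0)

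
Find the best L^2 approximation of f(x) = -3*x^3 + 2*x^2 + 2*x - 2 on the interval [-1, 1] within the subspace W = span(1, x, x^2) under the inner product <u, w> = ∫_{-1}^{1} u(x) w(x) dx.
g(x) = 2*x^2 + x/5 - 2

The best approximation g ∈ W is the orthogonal projection of f onto W. Writing g = a_0 + a_1 x + a_2 x^2, the coefficients solve the normal equations G · a = b where
  G_{ij} = <φ_i, φ_j> and b_i = <f, φ_i>, with φ_0 = 1, φ_1 = x, φ_2 = x^2.
G =
  [2, 0, 2/3]
  [0, 2/3, 0]
  [2/3, 0, 2/5],
b = (-8/3, 2/15, -8/15).
Solving gives a_0 = -2, a_1 = 1/5, a_2 = 2, so
  g(x) = 2*x^2 + x/5 - 2.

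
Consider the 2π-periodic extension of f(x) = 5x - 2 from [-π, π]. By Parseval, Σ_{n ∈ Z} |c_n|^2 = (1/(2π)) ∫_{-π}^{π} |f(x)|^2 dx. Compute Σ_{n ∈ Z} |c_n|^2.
Σ |c_n|^2 = 25π^2/3 + 4

Expand and integrate term by term over [-π, π]:
  ∫ (5x)^2 dx = 25·(2π^3/3); ∫ 2·5·(-2)·x dx = 0 (odd integrand); ∫ (-2)^2 dx = 4·2π.
So (1/(2π)) ∫_{-π}^{π} (5x - 2)^2 dx = 25π^2/3 + 4 = 25π^2/3 + 4.
Parseval ⇒ Σ |c_n|^2 = 25π^2/3 + 4.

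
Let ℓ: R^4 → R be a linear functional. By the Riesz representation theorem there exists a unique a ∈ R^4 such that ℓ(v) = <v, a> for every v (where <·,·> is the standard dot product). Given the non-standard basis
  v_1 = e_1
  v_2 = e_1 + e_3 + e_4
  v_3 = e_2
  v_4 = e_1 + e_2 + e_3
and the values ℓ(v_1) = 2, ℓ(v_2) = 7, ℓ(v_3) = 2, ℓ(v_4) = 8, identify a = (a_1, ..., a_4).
a = (2, 2, 4, 1)

Write a = (a_1, ..., a_4) in the standard basis. For each basis vector v_i, ℓ(v_i) = <v_i, a> is a linear equation in the a_j's. Collect the n equations into a matrix system V a = ℓ, where row i of V is v_i (expressed in the standard basis). Since V is invertible (lower-triangular with 1s on the diagonal, up to permutation), solve by back-substitution:
  V =
[[1, 0, 0, 0],
 [1, 0, 1, 1],
 [0, 1, 0, 0],
 [1, 1, 1, 0]]
  V a = (2, 7, 2, 8)
Solving gives a = (2, 2, 4, 1).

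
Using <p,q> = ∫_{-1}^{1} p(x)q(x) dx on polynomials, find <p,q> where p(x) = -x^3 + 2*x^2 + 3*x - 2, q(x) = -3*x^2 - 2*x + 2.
<p,q> = -104/15

Expand the product: p(x)·q(x) = 3*x^5 - 4*x^4 - 15*x^3 + 4*x^2 + 10*x - 4.
∫_{-1}^{1} of each monomial x^k gives [2/(k+1) if k even, 0 if k odd]. Integrating term-by-term (or equivalently evaluating the antiderivative F(x) = x^6/2 - 4*x^5/5 - 15*x^4/4 + 4*x^3/3 + 5*x^2 - 4*x at the endpoints):
  F(1) − F(−1) = -103/60 − (313/60) = -104/15.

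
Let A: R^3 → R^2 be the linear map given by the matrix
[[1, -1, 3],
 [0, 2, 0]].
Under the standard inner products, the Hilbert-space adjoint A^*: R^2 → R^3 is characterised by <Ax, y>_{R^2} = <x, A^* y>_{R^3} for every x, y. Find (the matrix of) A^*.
A^* = A^T =
[[1, 0],
 [-1, 2],
 [3, 0]]

For real matrices with standard dot products, the defining identity <Ax, y> = <x, A^* y> gives (Ax)^T y = x^T (A^*) y, i.e. x^T A^T y = x^T (A^*) y. Since this holds for all x, y, we must have A^* = A^T. Therefore
A^* =
[[1, 0],
 [-1, 2],
 [3, 0]].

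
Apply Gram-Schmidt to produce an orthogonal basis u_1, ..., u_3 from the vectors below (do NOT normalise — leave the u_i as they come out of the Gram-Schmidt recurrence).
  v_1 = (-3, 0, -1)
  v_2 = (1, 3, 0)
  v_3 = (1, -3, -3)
Orthogonal basis:
  u_1 = (-3, 0, -1)
  u_2 = (1/10, 3, -3/10)
  u_3 = (99/91, -33/91, -297/91)

Apply the Gram-Schmidt recurrence
  u_1 = v_1
  u_i = v_i − Σ_{j<i} ((v_i · u_j) / (u_j · u_j)) · u_j.

Step by step this gives:
  u_1 = (-3, 0, -1)
  u_2 = (1/10, 3, -3/10)
  u_3 = (99/91, -33/91, -297/91)

Orthogonality check:
  u_2 · u_1 = 0 (should be 0)
  u_3 · u_1 = 0 (should be 0)
  u_3 · u_2 = 0 (should be 0)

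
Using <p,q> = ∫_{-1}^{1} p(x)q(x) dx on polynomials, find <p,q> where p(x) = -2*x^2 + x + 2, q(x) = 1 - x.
<p,q> = 2

Expand the product: p(x)·q(x) = 2*x^3 - 3*x^2 - x + 2.
∫_{-1}^{1} of each monomial x^k gives [2/(k+1) if k even, 0 if k odd]. Integrating term-by-term (or equivalently evaluating the antiderivative F(x) = x^4/2 - x^3 - x^2/2 + 2*x at the endpoints):
  F(1) − F(−1) = 1 − (-1) = 2.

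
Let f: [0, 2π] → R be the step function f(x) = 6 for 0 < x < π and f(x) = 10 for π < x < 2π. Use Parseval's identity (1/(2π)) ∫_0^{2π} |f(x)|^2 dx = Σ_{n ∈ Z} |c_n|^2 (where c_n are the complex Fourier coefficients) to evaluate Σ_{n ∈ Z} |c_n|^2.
Σ |c_n|^2 = 68

Parseval equates the L^2 energy of f (normalised by 1/(2π)) with the ℓ^2 sum of its Fourier coefficients: (1/(2π)) ∫_0^{2π} |f|^2 = Σ |c_n|^2.
Compute the left side: (1/(2π)) [∫_0^π 6^2 dx + ∫_π^{2π} 10^2 dx] = (1/(2π)) · (36π + 100π) = (36 + 100)/2 = 68.
So Σ_{n ∈ Z} |c_n|^2 = 68.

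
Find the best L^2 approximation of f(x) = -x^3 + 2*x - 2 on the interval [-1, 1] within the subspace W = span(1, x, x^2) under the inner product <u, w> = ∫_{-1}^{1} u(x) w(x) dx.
g(x) = 7*x/5 - 2

The best approximation g ∈ W is the orthogonal projection of f onto W. Writing g = a_0 + a_1 x + a_2 x^2, the coefficients solve the normal equations G · a = b where
  G_{ij} = <φ_i, φ_j> and b_i = <f, φ_i>, with φ_0 = 1, φ_1 = x, φ_2 = x^2.
G =
  [2, 0, 2/3]
  [0, 2/3, 0]
  [2/3, 0, 2/5],
b = (-4, 14/15, -4/3).
Solving gives a_0 = -2, a_1 = 7/5, a_2 = 0, so
  g(x) = 7*x/5 - 2.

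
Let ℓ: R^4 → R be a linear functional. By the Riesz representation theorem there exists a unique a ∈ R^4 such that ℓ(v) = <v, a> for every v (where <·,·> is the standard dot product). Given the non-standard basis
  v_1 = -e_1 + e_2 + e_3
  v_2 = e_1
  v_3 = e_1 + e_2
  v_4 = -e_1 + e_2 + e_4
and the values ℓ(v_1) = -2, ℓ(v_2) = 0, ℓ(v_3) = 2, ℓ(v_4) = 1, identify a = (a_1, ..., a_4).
a = (0, 2, -4, -1)

Write a = (a_1, ..., a_4) in the standard basis. For each basis vector v_i, ℓ(v_i) = <v_i, a> is a linear equation in the a_j's. Collect the n equations into a matrix system V a = ℓ, where row i of V is v_i (expressed in the standard basis). Since V is invertible (lower-triangular with 1s on the diagonal, up to permutation), solve by back-substitution:
  V =
[[-1, 1, 1, 0],
 [1, 0, 0, 0],
 [1, 1, 0, 0],
 [-1, 1, 0, 1]]
  V a = (-2, 0, 2, 1)
Solving gives a = (0, 2, -4, -1).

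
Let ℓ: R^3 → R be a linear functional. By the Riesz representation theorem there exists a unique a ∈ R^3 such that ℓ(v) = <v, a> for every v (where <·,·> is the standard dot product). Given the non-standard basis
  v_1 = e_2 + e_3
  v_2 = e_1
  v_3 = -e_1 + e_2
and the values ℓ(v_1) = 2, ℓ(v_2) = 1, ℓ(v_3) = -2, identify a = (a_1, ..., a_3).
a = (1, -1, 3)

Write a = (a_1, ..., a_3) in the standard basis. For each basis vector v_i, ℓ(v_i) = <v_i, a> is a linear equation in the a_j's. Collect the n equations into a matrix system V a = ℓ, where row i of V is v_i (expressed in the standard basis). Since V is invertible (lower-triangular with 1s on the diagonal, up to permutation), solve by back-substitution:
  V =
[[0, 1, 1],
 [1, 0, 0],
 [-1, 1, 0]]
  V a = (2, 1, -2)
Solving gives a = (1, -1, 3).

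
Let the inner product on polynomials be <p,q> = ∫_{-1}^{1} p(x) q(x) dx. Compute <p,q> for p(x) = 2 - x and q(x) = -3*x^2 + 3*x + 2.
<p,q> = 2

Expand the product: p(x)·q(x) = 3*x^3 - 9*x^2 + 4*x + 4.
∫_{-1}^{1} of each monomial x^k gives [2/(k+1) if k even, 0 if k odd]. Integrating term-by-term (or equivalently evaluating the antiderivative F(x) = 3*x^4/4 - 3*x^3 + 2*x^2 + 4*x at the endpoints):
  F(1) − F(−1) = 15/4 − (7/4) = 2.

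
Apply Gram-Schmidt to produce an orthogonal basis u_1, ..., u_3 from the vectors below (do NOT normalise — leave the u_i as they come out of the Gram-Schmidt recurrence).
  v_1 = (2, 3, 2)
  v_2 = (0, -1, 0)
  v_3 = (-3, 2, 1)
Orthogonal basis:
  u_1 = (2, 3, 2)
  u_2 = (6/17, -8/17, 6/17)
  u_3 = (-2, 0, 2)

Apply the Gram-Schmidt recurrence
  u_1 = v_1
  u_i = v_i − Σ_{j<i} ((v_i · u_j) / (u_j · u_j)) · u_j.

Step by step this gives:
  u_1 = (2, 3, 2)
  u_2 = (6/17, -8/17, 6/17)
  u_3 = (-2, 0, 2)

Orthogonality check:
  u_2 · u_1 = 0 (should be 0)
  u_3 · u_1 = 0 (should be 0)
  u_3 · u_2 = 0 (should be 0)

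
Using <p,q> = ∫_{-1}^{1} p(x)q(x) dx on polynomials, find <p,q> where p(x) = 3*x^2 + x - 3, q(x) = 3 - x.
<p,q> = -38/3

Expand the product: p(x)·q(x) = -3*x^3 + 8*x^2 + 6*x - 9.
∫_{-1}^{1} of each monomial x^k gives [2/(k+1) if k even, 0 if k odd]. Integrating term-by-term (or equivalently evaluating the antiderivative F(x) = -3*x^4/4 + 8*x^3/3 + 3*x^2 - 9*x at the endpoints):
  F(1) − F(−1) = -49/12 − (103/12) = -38/3.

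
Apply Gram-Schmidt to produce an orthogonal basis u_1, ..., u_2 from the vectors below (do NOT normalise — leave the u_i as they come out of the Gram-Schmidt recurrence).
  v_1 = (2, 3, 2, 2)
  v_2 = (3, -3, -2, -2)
Orthogonal basis:
  u_1 = (2, 3, 2, 2)
  u_2 = (85/21, -10/7, -20/21, -20/21)

Apply the Gram-Schmidt recurrence
  u_1 = v_1
  u_i = v_i − Σ_{j<i} ((v_i · u_j) / (u_j · u_j)) · u_j.

Step by step this gives:
  u_1 = (2, 3, 2, 2)
  u_2 = (85/21, -10/7, -20/21, -20/21)

Orthogonality check:
  u_2 · u_1 = 0 (should be 0)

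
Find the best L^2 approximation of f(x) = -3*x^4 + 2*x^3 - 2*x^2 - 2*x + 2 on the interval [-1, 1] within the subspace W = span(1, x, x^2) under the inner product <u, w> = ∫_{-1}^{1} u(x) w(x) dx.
g(x) = -32*x^2/7 - 4*x/5 + 79/35

The best approximation g ∈ W is the orthogonal projection of f onto W. Writing g = a_0 + a_1 x + a_2 x^2, the coefficients solve the normal equations G · a = b where
  G_{ij} = <φ_i, φ_j> and b_i = <f, φ_i>, with φ_0 = 1, φ_1 = x, φ_2 = x^2.
G =
  [2, 0, 2/3]
  [0, 2/3, 0]
  [2/3, 0, 2/5],
b = (22/15, -8/15, -34/105).
Solving gives a_0 = 79/35, a_1 = -4/5, a_2 = -32/7, so
  g(x) = -32*x^2/7 - 4*x/5 + 79/35.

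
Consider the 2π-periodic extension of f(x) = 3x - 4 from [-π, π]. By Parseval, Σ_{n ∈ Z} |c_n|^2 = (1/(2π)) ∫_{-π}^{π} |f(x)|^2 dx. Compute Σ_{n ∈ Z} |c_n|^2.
Σ |c_n|^2 = 3π^2 + 16

Expand and integrate term by term over [-π, π]:
  ∫ (3x)^2 dx = 9·(2π^3/3); ∫ 2·3·(-4)·x dx = 0 (odd integrand); ∫ (-4)^2 dx = 16·2π.
So (1/(2π)) ∫_{-π}^{π} (3x - 4)^2 dx = 9π^2/3 + 16 = 3π^2 + 16.
Parseval ⇒ Σ |c_n|^2 = 3π^2 + 16.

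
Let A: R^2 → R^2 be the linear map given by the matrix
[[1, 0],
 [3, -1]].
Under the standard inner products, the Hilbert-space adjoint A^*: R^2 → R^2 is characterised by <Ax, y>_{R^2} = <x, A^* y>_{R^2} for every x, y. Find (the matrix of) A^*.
A^* = A^T =
[[1, 3],
 [0, -1]]

For real matrices with standard dot products, the defining identity <Ax, y> = <x, A^* y> gives (Ax)^T y = x^T (A^*) y, i.e. x^T A^T y = x^T (A^*) y. Since this holds for all x, y, we must have A^* = A^T. Therefore
A^* =
[[1, 3],
 [0, -1]].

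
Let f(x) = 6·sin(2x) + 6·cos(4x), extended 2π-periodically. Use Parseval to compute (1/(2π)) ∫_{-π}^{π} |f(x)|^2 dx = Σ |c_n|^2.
Σ |c_n|^2 = 36

Expand |f|^2 and use orthogonality of {sin(nx), cos(mx)} on [-π, π]:
  ∫_{-π}^{π} sin(nx)^2 dx = π, ∫ cos(mx)^2 dx = π, and cross terms integrate to 0.
So ∫_{-π}^{π} f(x)^2 dx = 6^2 · π + 6^2 · π = (36 + 36)π.
Divide by 2π: (36 + 36)/2 = 36.
By Parseval, this equals Σ |c_n|^2.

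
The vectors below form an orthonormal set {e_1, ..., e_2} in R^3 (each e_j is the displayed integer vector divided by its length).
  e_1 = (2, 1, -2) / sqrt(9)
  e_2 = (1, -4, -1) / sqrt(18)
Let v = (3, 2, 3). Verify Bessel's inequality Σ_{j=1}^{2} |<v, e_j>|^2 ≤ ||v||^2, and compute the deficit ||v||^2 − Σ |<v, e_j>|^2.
Σ |<v, e_j>|^2 = 4; ||v||^2 = 22; deficit = 18

Write each e_j = u_j / sqrt(<u_j, u_j>) where u_j is the displayed integer vector. Then <v, e_j> = <v, u_j> / sqrt(<u_j, u_j>), so |<v, e_j>|^2 = <v, u_j>^2 / <u_j, u_j>.
Coefficients: <v, e_1> = 2/sqrt(9), <v, e_2> = -8/sqrt(18).
Square and sum: Σ |<v, e_j>|^2 = 4.
Compute ||v||^2 = v·v = 22.
Deficit = 22 − 4 = 18 ≥ 0, confirming Bessel's inequality. (The deficit equals ||v − Σ <v,e_j> e_j||^2, the squared distance from v to span{e_j}.)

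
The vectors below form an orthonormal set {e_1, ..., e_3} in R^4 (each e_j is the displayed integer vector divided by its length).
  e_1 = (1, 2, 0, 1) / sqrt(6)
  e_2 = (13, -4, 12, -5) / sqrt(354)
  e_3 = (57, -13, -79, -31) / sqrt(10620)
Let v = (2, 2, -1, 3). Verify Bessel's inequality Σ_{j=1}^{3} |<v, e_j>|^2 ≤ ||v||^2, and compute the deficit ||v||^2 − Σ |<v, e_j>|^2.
Σ |<v, e_j>|^2 = 641/45; ||v||^2 = 18; deficit = 169/45

Write each e_j = u_j / sqrt(<u_j, u_j>) where u_j is the displayed integer vector. Then <v, e_j> = <v, u_j> / sqrt(<u_j, u_j>), so |<v, e_j>|^2 = <v, u_j>^2 / <u_j, u_j>.
Coefficients: <v, e_1> = 9/sqrt(6), <v, e_2> = -9/sqrt(354), <v, e_3> = 74/sqrt(10620).
Square and sum: Σ |<v, e_j>|^2 = 641/45.
Compute ||v||^2 = v·v = 18.
Deficit = 18 − 641/45 = 169/45 ≥ 0, confirming Bessel's inequality. (The deficit equals ||v − Σ <v,e_j> e_j||^2, the squared distance from v to span{e_j}.)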